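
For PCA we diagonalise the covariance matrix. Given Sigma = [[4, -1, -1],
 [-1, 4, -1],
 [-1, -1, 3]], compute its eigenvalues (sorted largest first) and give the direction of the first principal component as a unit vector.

Step 1 — characteristic polynomial p(λ) = det(λI - Sigma) = λ³ - tr·λ² + c_1·λ - det, where tr = trace, c_1 = sum of the principal 2×2 minors, det = det(Sigma):
  tr = 4 + 4 + 3 = 11,
  c_1 = (4·4 - (-1)²) + (4·3 - (-1)²) + (4·3 - (-1)²) = 15 + 11 + 11 = 37,
  det = 4·(4·3 - (-1)²) - (-1)·((-1)·3 - (-1)·(-1)) + (-1)·((-1)·(-1) - 4·(-1)) = 4·(11) - (-1)·(-4) + (-1)·(5) = 35.
  So p(λ) = λ³ - 11λ² + 37λ - 35.
Step 2 — look for an integer root (rational root theorem: any rational root is an integer divisor of 35). Testing λ = 5:
  p(5) = 125 - 275 + 185 - 35 = 0  ✓
  Dividing out (λ - 5): p(λ) = (λ - 5)(λ² - 6λ + 7).
Step 3 — remaining eigenvalues from the quadratic λ² - 6λ + 7 = 0:
  Δ = 6² - 4·7 = 36 - 28 = 8,  λ = (6 ± √8)/2 = (6 ± 2.8284)/2 ≈ 4.4142 or 1.5858.
  Sorted: λ_1 = 5,  λ_2 = 4.4142,  λ_3 = 1.5858  (check: sum = 11 = tr ✓).

Step 4 — unit eigenvector for λ_1 = 5: v spans the null space of (Sigma - λ_1 I), whose rows are
  r_1 = (-1, -1, -1),  r_2 = (-1, -1, -1),  r_3 = (-1, -1, -2).
  v is orthogonal to every row, so take v ∝ r_1 × r_3 = ((-1)·(-2) - (-1)·(-1), (-1)·(-1) - (-1)·(-2), (-1)·(-1) - (-1)·(-1)) = (1, -1, 0).
  Let u = (1, -1, 0).
  ||u|| = √((1)² + (-1)² + (0)²) = √(2) ≈ 1.4142,  v_1 = u/||u|| ≈ (0.7071, -0.7071, 0) (||v_1|| = 1).

λ_1 = 5,  λ_2 = 4.4142,  λ_3 = 1.5858;  v_1 ≈ (0.7071, -0.7071, 0)


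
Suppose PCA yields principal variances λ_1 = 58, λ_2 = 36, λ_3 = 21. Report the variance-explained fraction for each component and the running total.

Step 1 — total variance = trace(Sigma) = Σ λ_i = 58 + 36 + 21 = 115.

Step 2 — fraction explained by component i = λ_i / Σ λ:
  PC1: 58/115 = 0.5043
  PC2: 36/115 = 0.313
  PC3: 21/115 = 0.1826

Step 3 — cumulative fraction after k components = (λ_1 + ... + λ_k) / Σ λ:
  k = 1: 58/115 = 0.5043
  k = 2: (58 + 36)/115 = 94/115 = 0.8174
  k = 3: (58 + 36 + 21)/115 = 115/115 = 1

Summary (fraction, with percent):

explained: PC1 0.5043 (50.43%), PC2 0.313 (31.3%), PC3 0.1826 (18.26%);  cumulative: 0.5043, 0.8174, 1


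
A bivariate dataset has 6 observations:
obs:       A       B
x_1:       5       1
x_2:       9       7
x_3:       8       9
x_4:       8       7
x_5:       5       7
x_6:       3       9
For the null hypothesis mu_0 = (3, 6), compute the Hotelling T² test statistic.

Step 1 — sample mean vector:
  mean(A) = (5 + 9 + 8 + 8 + 5 + 3) / 6 = 38/6 = 6.3333
  mean(B) = (1 + 7 + 9 + 7 + 7 + 9) / 6 = 40/6 = 6.6667
  x̄ = (6.3333, 6.6667),  deviation x̄ - mu_0 = (6.3333, 6.6667) - (3, 6) = (3.3333, 0.6667).

Step 2 — sample covariance matrix, S[i,j] = (1/(n-1)) · Σ_k (x_{k,i} - mean_i) · (x_{k,j} - mean_j), divisor n-1 = 5:
  S[A,A] = ((-1.3333)·(-1.3333) + (2.6667)·(2.6667) + (1.6667)·(1.6667) + (1.6667)·(1.6667) + (-1.3333)·(-1.3333) + (-3.3333)·(-3.3333)) / 5 = 27.3333/5 = 5.4667
  S[A,B] = ((-1.3333)·(-5.6667) + (2.6667)·(0.3333) + (1.6667)·(2.3333) + (1.6667)·(0.3333) + (-1.3333)·(0.3333) + (-3.3333)·(2.3333)) / 5 = 4.6667/5 = 0.9333
  S[B,B] = ((-5.6667)·(-5.6667) + (0.3333)·(0.3333) + (2.3333)·(2.3333) + (0.3333)·(0.3333) + (0.3333)·(0.3333) + (2.3333)·(2.3333)) / 5 = 43.3333/5 = 8.6667
  S = [[5.4667, 0.9333],
 [0.9333, 8.6667]].

Step 3 — invert S. det(S) = 5.4667·8.6667 - (0.9333)² = 46.5067.
  S^{-1} = (1/det) · [[d, -b], [-b, a]] = [[0.1864, -0.0201],
 [-0.0201, 0.1175]].

Step 4 — quadratic form (x̄ - mu_0)^T · S^{-1} · (x̄ - mu_0):
  S^{-1} · (x̄ - mu_0) = (0.6078, 0.0115),
  (x̄ - mu_0)^T · [...] = (3.3333)·(0.6078) + (0.6667)·(0.0115) = 2.0336.

Step 5 — scale by n: T² = 6 · 2.0336 = 12.2018.

T² ≈ 12.2018


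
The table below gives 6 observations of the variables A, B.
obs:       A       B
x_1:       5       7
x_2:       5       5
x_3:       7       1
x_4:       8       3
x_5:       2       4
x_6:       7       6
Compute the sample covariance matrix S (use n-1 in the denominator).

Step 1 — column means:
  mean(A) = (5 + 5 + 7 + 8 + 2 + 7) / 6 = 34/6 = 5.6667
  mean(B) = (7 + 5 + 1 + 3 + 4 + 6) / 6 = 26/6 = 4.3333

Step 2 — sample covariance S[i,j] = (1/(n-1)) · Σ_k (x_{k,i} - mean_i) · (x_{k,j} - mean_j), with n-1 = 5.
  S[A,A] = ((-0.6667)·(-0.6667) + (-0.6667)·(-0.6667) + (1.3333)·(1.3333) + (2.3333)·(2.3333) + (-3.6667)·(-3.6667) + (1.3333)·(1.3333)) / 5 = 23.3333/5 = 4.6667
  S[A,B] = ((-0.6667)·(2.6667) + (-0.6667)·(0.6667) + (1.3333)·(-3.3333) + (2.3333)·(-1.3333) + (-3.6667)·(-0.3333) + (1.3333)·(1.6667)) / 5 = -6.3333/5 = -1.2667
  S[B,B] = ((2.6667)·(2.6667) + (0.6667)·(0.6667) + (-3.3333)·(-3.3333) + (-1.3333)·(-1.3333) + (-0.3333)·(-0.3333) + (1.6667)·(1.6667)) / 5 = 23.3333/5 = 4.6667

S is symmetric (S[j,i] = S[i,j]). Assembling:

S = [[4.6667, -1.2667],
 [-1.2667, 4.6667]]


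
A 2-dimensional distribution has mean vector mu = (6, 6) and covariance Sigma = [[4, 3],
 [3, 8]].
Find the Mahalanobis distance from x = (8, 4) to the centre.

Step 1 — centre the observation: (x - mu) = (2, -2).

Step 2 — invert Sigma. det(Sigma) = 4·8 - (3)² = 23.
  Sigma^{-1} = (1/det) · [[d, -b], [-b, a]] = [[0.3478, -0.1304],
 [-0.1304, 0.1739]].

Step 3 — form the quadratic (x - mu)^T · Sigma^{-1} · (x - mu):
  Sigma^{-1} · (x - mu) = (0.9565, -0.6087).
  (x - mu)^T · [Sigma^{-1} · (x - mu)] = (2)·(0.9565) + (-2)·(-0.6087) = 3.1304.

Step 4 — take square root: d = √(3.1304) ≈ 1.7693.

d(x, mu) = √(3.1304) ≈ 1.7693


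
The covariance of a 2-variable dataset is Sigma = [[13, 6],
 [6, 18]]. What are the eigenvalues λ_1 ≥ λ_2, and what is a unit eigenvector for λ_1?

Step 1 — characteristic polynomial of 2×2 Sigma:
  det(Sigma - λI) = λ² - trace · λ + det = 0.
  trace = 13 + 18 = 31, det = 13·18 - (6)² = 198.
Step 2 — discriminant:
  Δ = trace² - 4·det = 961 - 792 = 169.
Step 3 — eigenvalues:
  λ = (trace ± √Δ)/2 = (31 ± 13)/2,
  λ_1 = 22,  λ_2 = 9.

Step 4 — unit eigenvector for λ_1: solve (Sigma - λ_1 I)v = 0. First row:
  (13 - 22)·v_x + (6)·v_y = 0, i.e. (-9)·v_x + (6)·v_y = 0,
  so v ∝ (b, λ_1 - a) = (6, 9) = u.
  ||u|| = √((6)² + (9)²) = √(117) ≈ 10.8167,
  v_1 = u/||u|| ≈ (0.5547, 0.8321) (||v_1|| = 1).

λ_1 = 22,  λ_2 = 9;  v_1 ≈ (0.5547, 0.8321)


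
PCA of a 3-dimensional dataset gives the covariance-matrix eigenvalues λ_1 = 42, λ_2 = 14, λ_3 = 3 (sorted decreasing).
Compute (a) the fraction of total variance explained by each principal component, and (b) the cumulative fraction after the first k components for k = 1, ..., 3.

Step 1 — total variance = trace(Sigma) = Σ λ_i = 42 + 14 + 3 = 59.

Step 2 — fraction explained by component i = λ_i / Σ λ:
  PC1: 42/59 = 0.7119
  PC2: 14/59 = 0.2373
  PC3: 3/59 = 0.0508

Step 3 — cumulative fraction after k components = (λ_1 + ... + λ_k) / Σ λ:
  k = 1: 42/59 = 0.7119
  k = 2: (42 + 14)/59 = 56/59 = 0.9492
  k = 3: (42 + 14 + 3)/59 = 59/59 = 1

Summary (fraction, with percent):

explained: PC1 0.7119 (71.19%), PC2 0.2373 (23.73%), PC3 0.0508 (5.08%);  cumulative: 0.7119, 0.9492, 1


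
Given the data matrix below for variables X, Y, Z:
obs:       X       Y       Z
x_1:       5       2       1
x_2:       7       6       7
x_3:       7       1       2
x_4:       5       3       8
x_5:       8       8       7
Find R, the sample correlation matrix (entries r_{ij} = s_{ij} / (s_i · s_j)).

Step 1 — column means:
  mean(X) = (5 + 7 + 7 + 5 + 8) / 5 = 32/5 = 6.4
  mean(Y) = (2 + 6 + 1 + 3 + 8) / 5 = 20/5 = 4
  mean(Z) = (1 + 7 + 2 + 8 + 7) / 5 = 25/5 = 5

Step 2 — sample variances and covariances s[i,j] = (1/(n-1)) · Σ_k (x_{k,i} - mean_i) · (x_{k,j} - mean_j), with n-1 = 4:
  s[X,X] = ((-1.4)·(-1.4) + (0.6)·(0.6) + (0.6)·(0.6) + (-1.4)·(-1.4) + (1.6)·(1.6)) / 4 = 7.2/4 = 1.8
  s[X,Y] = ((-1.4)·(-2) + (0.6)·(2) + (0.6)·(-3) + (-1.4)·(-1) + (1.6)·(4)) / 4 = 10/4 = 2.5
  s[X,Z] = ((-1.4)·(-4) + (0.6)·(2) + (0.6)·(-3) + (-1.4)·(3) + (1.6)·(2)) / 4 = 4/4 = 1
  s[Y,Y] = ((-2)·(-2) + (2)·(2) + (-3)·(-3) + (-1)·(-1) + (4)·(4)) / 4 = 34/4 = 8.5
  s[Y,Z] = ((-2)·(-4) + (2)·(2) + (-3)·(-3) + (-1)·(3) + (4)·(2)) / 4 = 26/4 = 6.5
  s[Z,Z] = ((-4)·(-4) + (2)·(2) + (-3)·(-3) + (3)·(3) + (2)·(2)) / 4 = 42/4 = 10.5
  Sample standard deviations s_i = √(s[i,i]):
  s(X) = √(1.8) = 1.3416
  s(Y) = √(8.5) = 2.9155
  s(Z) = √(10.5) = 3.2404

Step 3 — r_{ij} = s_{ij} / (s_i · s_j):
  r[X,X] = 1 (diagonal).
  r[X,Y] = 2.5 / (1.3416 · 2.9155) = 2.5 / 3.9115 = 0.6391
  r[X,Z] = 1 / (1.3416 · 3.2404) = 1 / 4.3474 = 0.23
  r[Y,Y] = 1 (diagonal).
  r[Y,Z] = 6.5 / (2.9155 · 3.2404) = 6.5 / 9.4472 = 0.688
  r[Z,Z] = 1 (diagonal).

R is symmetric with unit diagonal. Assembling:

R = [[1, 0.6391, 0.23],
 [0.6391, 1, 0.688],
 [0.23, 0.688, 1]]


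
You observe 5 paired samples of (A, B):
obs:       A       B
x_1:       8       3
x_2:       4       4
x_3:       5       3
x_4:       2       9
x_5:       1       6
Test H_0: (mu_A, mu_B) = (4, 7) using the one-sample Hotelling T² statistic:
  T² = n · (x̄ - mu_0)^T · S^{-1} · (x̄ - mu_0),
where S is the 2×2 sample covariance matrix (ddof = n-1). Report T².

Step 1 — sample mean vector:
  mean(A) = (8 + 4 + 5 + 2 + 1) / 5 = 20/5 = 4
  mean(B) = (3 + 4 + 3 + 9 + 6) / 5 = 25/5 = 5
  x̄ = (4, 5),  deviation x̄ - mu_0 = (4, 5) - (4, 7) = (0, -2).

Step 2 — sample covariance matrix, S[i,j] = (1/(n-1)) · Σ_k (x_{k,i} - mean_i) · (x_{k,j} - mean_j), divisor n-1 = 4:
  S[A,A] = ((4)·(4) + (0)·(0) + (1)·(1) + (-2)·(-2) + (-3)·(-3)) / 4 = 30/4 = 7.5
  S[A,B] = ((4)·(-2) + (0)·(-1) + (1)·(-2) + (-2)·(4) + (-3)·(1)) / 4 = -21/4 = -5.25
  S[B,B] = ((-2)·(-2) + (-1)·(-1) + (-2)·(-2) + (4)·(4) + (1)·(1)) / 4 = 26/4 = 6.5
  S = [[7.5, -5.25],
 [-5.25, 6.5]].

Step 3 — invert S. det(S) = 7.5·6.5 - (-5.25)² = 21.1875.
  S^{-1} = (1/det) · [[d, -b], [-b, a]] = [[0.3068, 0.2478],
 [0.2478, 0.354]].

Step 4 — quadratic form (x̄ - mu_0)^T · S^{-1} · (x̄ - mu_0):
  S^{-1} · (x̄ - mu_0) = (-0.4956, -0.708),
  (x̄ - mu_0)^T · [...] = (0)·(-0.4956) + (-2)·(-0.708) = 1.4159.

Step 5 — scale by n: T² = 5 · 1.4159 = 7.0796.

T² ≈ 7.0796


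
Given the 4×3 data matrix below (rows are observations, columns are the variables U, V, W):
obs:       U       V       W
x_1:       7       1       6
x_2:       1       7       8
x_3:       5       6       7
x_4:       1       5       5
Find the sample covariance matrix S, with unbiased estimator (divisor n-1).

Step 1 — column means:
  mean(U) = (7 + 1 + 5 + 1) / 4 = 14/4 = 3.5
  mean(V) = (1 + 7 + 6 + 5) / 4 = 19/4 = 4.75
  mean(W) = (6 + 8 + 7 + 5) / 4 = 26/4 = 6.5

Step 2 — sample covariance S[i,j] = (1/(n-1)) · Σ_k (x_{k,i} - mean_i) · (x_{k,j} - mean_j), with n-1 = 3.
  S[U,U] = ((3.5)·(3.5) + (-2.5)·(-2.5) + (1.5)·(1.5) + (-2.5)·(-2.5)) / 3 = 27/3 = 9
  S[U,V] = ((3.5)·(-3.75) + (-2.5)·(2.25) + (1.5)·(1.25) + (-2.5)·(0.25)) / 3 = -17.5/3 = -5.8333
  S[U,W] = ((3.5)·(-0.5) + (-2.5)·(1.5) + (1.5)·(0.5) + (-2.5)·(-1.5)) / 3 = -1/3 = -0.3333
  S[V,V] = ((-3.75)·(-3.75) + (2.25)·(2.25) + (1.25)·(1.25) + (0.25)·(0.25)) / 3 = 20.75/3 = 6.9167
  S[V,W] = ((-3.75)·(-0.5) + (2.25)·(1.5) + (1.25)·(0.5) + (0.25)·(-1.5)) / 3 = 5.5/3 = 1.8333
  S[W,W] = ((-0.5)·(-0.5) + (1.5)·(1.5) + (0.5)·(0.5) + (-1.5)·(-1.5)) / 3 = 5/3 = 1.6667

S is symmetric (S[j,i] = S[i,j]). Assembling:

S = [[9, -5.8333, -0.3333],
 [-5.8333, 6.9167, 1.8333],
 [-0.3333, 1.8333, 1.6667]]


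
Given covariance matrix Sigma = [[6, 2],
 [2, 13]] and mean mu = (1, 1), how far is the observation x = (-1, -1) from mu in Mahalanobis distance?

Step 1 — centre the observation: (x - mu) = (-2, -2).

Step 2 — invert Sigma. det(Sigma) = 6·13 - (2)² = 74.
  Sigma^{-1} = (1/det) · [[d, -b], [-b, a]] = [[0.1757, -0.027],
 [-0.027, 0.0811]].

Step 3 — form the quadratic (x - mu)^T · Sigma^{-1} · (x - mu):
  Sigma^{-1} · (x - mu) = (-0.2973, -0.1081).
  (x - mu)^T · [Sigma^{-1} · (x - mu)] = (-2)·(-0.2973) + (-2)·(-0.1081) = 0.8108.

Step 4 — take square root: d = √(0.8108) ≈ 0.9005.

d(x, mu) = √(0.8108) ≈ 0.9005


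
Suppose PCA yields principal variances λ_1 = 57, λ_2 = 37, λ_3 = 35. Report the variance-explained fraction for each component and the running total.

Step 1 — total variance = trace(Sigma) = Σ λ_i = 57 + 37 + 35 = 129.

Step 2 — fraction explained by component i = λ_i / Σ λ:
  PC1: 57/129 = 0.4419
  PC2: 37/129 = 0.2868
  PC3: 35/129 = 0.2713

Step 3 — cumulative fraction after k components = (λ_1 + ... + λ_k) / Σ λ:
  k = 1: 57/129 = 0.4419
  k = 2: (57 + 37)/129 = 94/129 = 0.7287
  k = 3: (57 + 37 + 35)/129 = 129/129 = 1

Summary (fraction, with percent):

explained: PC1 0.4419 (44.19%), PC2 0.2868 (28.68%), PC3 0.2713 (27.13%);  cumulative: 0.4419, 0.7287, 1


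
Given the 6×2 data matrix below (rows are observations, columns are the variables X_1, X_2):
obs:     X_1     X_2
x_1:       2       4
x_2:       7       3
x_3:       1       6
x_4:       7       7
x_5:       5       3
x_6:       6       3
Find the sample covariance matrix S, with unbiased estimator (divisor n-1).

Step 1 — column means:
  mean(X_1) = (2 + 7 + 1 + 7 + 5 + 6) / 6 = 28/6 = 4.6667
  mean(X_2) = (4 + 3 + 6 + 7 + 3 + 3) / 6 = 26/6 = 4.3333

Step 2 — sample covariance S[i,j] = (1/(n-1)) · Σ_k (x_{k,i} - mean_i) · (x_{k,j} - mean_j), with n-1 = 5.
  S[X_1,X_1] = ((-2.6667)·(-2.6667) + (2.3333)·(2.3333) + (-3.6667)·(-3.6667) + (2.3333)·(2.3333) + (0.3333)·(0.3333) + (1.3333)·(1.3333)) / 5 = 33.3333/5 = 6.6667
  S[X_1,X_2] = ((-2.6667)·(-0.3333) + (2.3333)·(-1.3333) + (-3.6667)·(1.6667) + (2.3333)·(2.6667) + (0.3333)·(-1.3333) + (1.3333)·(-1.3333)) / 5 = -4.3333/5 = -0.8667
  S[X_2,X_2] = ((-0.3333)·(-0.3333) + (-1.3333)·(-1.3333) + (1.6667)·(1.6667) + (2.6667)·(2.6667) + (-1.3333)·(-1.3333) + (-1.3333)·(-1.3333)) / 5 = 15.3333/5 = 3.0667

S is symmetric (S[j,i] = S[i,j]). Assembling:

S = [[6.6667, -0.8667],
 [-0.8667, 3.0667]]


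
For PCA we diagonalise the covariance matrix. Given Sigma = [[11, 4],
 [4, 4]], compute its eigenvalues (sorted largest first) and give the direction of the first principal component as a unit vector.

Step 1 — characteristic polynomial of 2×2 Sigma:
  det(Sigma - λI) = λ² - trace · λ + det = 0.
  trace = 11 + 4 = 15, det = 11·4 - (4)² = 28.
Step 2 — discriminant:
  Δ = trace² - 4·det = 225 - 112 = 113.
Step 3 — eigenvalues:
  λ = (trace ± √Δ)/2 = (15 ± 10.6301)/2,
  λ_1 = 12.8151,  λ_2 = 2.1849.

Step 4 — unit eigenvector for λ_1: solve (Sigma - λ_1 I)v = 0. First row:
  (11 - 12.8151)·v_x + (4)·v_y = 0, i.e. (-1.8151)·v_x + (4)·v_y = 0,
  so v ∝ (b, λ_1 - a) = (4, 1.8151) = u.
  ||u|| = √((4)² + (1.8151)²) = √(19.2945) ≈ 4.3925,
  v_1 = u/||u|| ≈ (0.9106, 0.4132) (||v_1|| = 1).

λ_1 = 12.8151,  λ_2 = 2.1849;  v_1 ≈ (0.9106, 0.4132)


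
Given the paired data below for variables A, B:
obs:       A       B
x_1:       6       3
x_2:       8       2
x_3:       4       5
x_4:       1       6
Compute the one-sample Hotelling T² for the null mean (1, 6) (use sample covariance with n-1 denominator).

Step 1 — sample mean vector:
  mean(A) = (6 + 8 + 4 + 1) / 4 = 19/4 = 4.75
  mean(B) = (3 + 2 + 5 + 6) / 4 = 16/4 = 4
  x̄ = (4.75, 4),  deviation x̄ - mu_0 = (4.75, 4) - (1, 6) = (3.75, -2).

Step 2 — sample covariance matrix, S[i,j] = (1/(n-1)) · Σ_k (x_{k,i} - mean_i) · (x_{k,j} - mean_j), divisor n-1 = 3:
  S[A,A] = ((1.25)·(1.25) + (3.25)·(3.25) + (-0.75)·(-0.75) + (-3.75)·(-3.75)) / 3 = 26.75/3 = 8.9167
  S[A,B] = ((1.25)·(-1) + (3.25)·(-2) + (-0.75)·(1) + (-3.75)·(2)) / 3 = -16/3 = -5.3333
  S[B,B] = ((-1)·(-1) + (-2)·(-2) + (1)·(1) + (2)·(2)) / 3 = 10/3 = 3.3333
  S = [[8.9167, -5.3333],
 [-5.3333, 3.3333]].

Step 3 — invert S. det(S) = 8.9167·3.3333 - (-5.3333)² = 1.2778.
  S^{-1} = (1/det) · [[d, -b], [-b, a]] = [[2.6087, 4.1739],
 [4.1739, 6.9783]].

Step 4 — quadratic form (x̄ - mu_0)^T · S^{-1} · (x̄ - mu_0):
  S^{-1} · (x̄ - mu_0) = (1.4348, 1.6957),
  (x̄ - mu_0)^T · [...] = (3.75)·(1.4348) + (-2)·(1.6957) = 1.9891.

Step 5 — scale by n: T² = 4 · 1.9891 = 7.9565.

T² ≈ 7.9565


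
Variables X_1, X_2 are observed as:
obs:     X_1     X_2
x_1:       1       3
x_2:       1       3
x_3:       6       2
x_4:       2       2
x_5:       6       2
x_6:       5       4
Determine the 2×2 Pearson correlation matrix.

Step 1 — column means:
  mean(X_1) = (1 + 1 + 6 + 2 + 6 + 5) / 6 = 21/6 = 3.5
  mean(X_2) = (3 + 3 + 2 + 2 + 2 + 4) / 6 = 16/6 = 2.6667

Step 2 — sample variances and covariances s[i,j] = (1/(n-1)) · Σ_k (x_{k,i} - mean_i) · (x_{k,j} - mean_j), with n-1 = 5:
  s[X_1,X_1] = ((-2.5)·(-2.5) + (-2.5)·(-2.5) + (2.5)·(2.5) + (-1.5)·(-1.5) + (2.5)·(2.5) + (1.5)·(1.5)) / 5 = 29.5/5 = 5.9
  s[X_1,X_2] = ((-2.5)·(0.3333) + (-2.5)·(0.3333) + (2.5)·(-0.6667) + (-1.5)·(-0.6667) + (2.5)·(-0.6667) + (1.5)·(1.3333)) / 5 = -2/5 = -0.4
  s[X_2,X_2] = ((0.3333)·(0.3333) + (0.3333)·(0.3333) + (-0.6667)·(-0.6667) + (-0.6667)·(-0.6667) + (-0.6667)·(-0.6667) + (1.3333)·(1.3333)) / 5 = 3.3333/5 = 0.6667
  Sample standard deviations s_i = √(s[i,i]):
  s(X_1) = √(5.9) = 2.429
  s(X_2) = √(0.6667) = 0.8165

Step 3 — r_{ij} = s_{ij} / (s_i · s_j):
  r[X_1,X_1] = 1 (diagonal).
  r[X_1,X_2] = -0.4 / (2.429 · 0.8165) = -0.4 / 1.9833 = -0.2017
  r[X_2,X_2] = 1 (diagonal).

R is symmetric with unit diagonal. Assembling:

R = [[1, -0.2017],
 [-0.2017, 1]]


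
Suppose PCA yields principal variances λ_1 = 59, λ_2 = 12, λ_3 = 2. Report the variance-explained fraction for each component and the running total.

Step 1 — total variance = trace(Sigma) = Σ λ_i = 59 + 12 + 2 = 73.

Step 2 — fraction explained by component i = λ_i / Σ λ:
  PC1: 59/73 = 0.8082
  PC2: 12/73 = 0.1644
  PC3: 2/73 = 0.0274

Step 3 — cumulative fraction after k components = (λ_1 + ... + λ_k) / Σ λ:
  k = 1: 59/73 = 0.8082
  k = 2: (59 + 12)/73 = 71/73 = 0.9726
  k = 3: (59 + 12 + 2)/73 = 73/73 = 1

Summary (fraction, with percent):

explained: PC1 0.8082 (80.82%), PC2 0.1644 (16.44%), PC3 0.0274 (2.74%);  cumulative: 0.8082, 0.9726, 1


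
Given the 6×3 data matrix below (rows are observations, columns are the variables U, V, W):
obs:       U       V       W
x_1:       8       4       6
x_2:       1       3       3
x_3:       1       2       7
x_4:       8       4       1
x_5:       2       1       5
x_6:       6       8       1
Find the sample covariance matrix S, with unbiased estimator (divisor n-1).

Step 1 — column means:
  mean(U) = (8 + 1 + 1 + 8 + 2 + 6) / 6 = 26/6 = 4.3333
  mean(V) = (4 + 3 + 2 + 4 + 1 + 8) / 6 = 22/6 = 3.6667
  mean(W) = (6 + 3 + 7 + 1 + 5 + 1) / 6 = 23/6 = 3.8333

Step 2 — sample covariance S[i,j] = (1/(n-1)) · Σ_k (x_{k,i} - mean_i) · (x_{k,j} - mean_j), with n-1 = 5.
  S[U,U] = ((3.6667)·(3.6667) + (-3.3333)·(-3.3333) + (-3.3333)·(-3.3333) + (3.6667)·(3.6667) + (-2.3333)·(-2.3333) + (1.6667)·(1.6667)) / 5 = 57.3333/5 = 11.4667
  S[U,V] = ((3.6667)·(0.3333) + (-3.3333)·(-0.6667) + (-3.3333)·(-1.6667) + (3.6667)·(0.3333) + (-2.3333)·(-2.6667) + (1.6667)·(4.3333)) / 5 = 23.6667/5 = 4.7333
  S[U,W] = ((3.6667)·(2.1667) + (-3.3333)·(-0.8333) + (-3.3333)·(3.1667) + (3.6667)·(-2.8333) + (-2.3333)·(1.1667) + (1.6667)·(-2.8333)) / 5 = -17.6667/5 = -3.5333
  S[V,V] = ((0.3333)·(0.3333) + (-0.6667)·(-0.6667) + (-1.6667)·(-1.6667) + (0.3333)·(0.3333) + (-2.6667)·(-2.6667) + (4.3333)·(4.3333)) / 5 = 29.3333/5 = 5.8667
  S[V,W] = ((0.3333)·(2.1667) + (-0.6667)·(-0.8333) + (-1.6667)·(3.1667) + (0.3333)·(-2.8333) + (-2.6667)·(1.1667) + (4.3333)·(-2.8333)) / 5 = -20.3333/5 = -4.0667
  S[W,W] = ((2.1667)·(2.1667) + (-0.8333)·(-0.8333) + (3.1667)·(3.1667) + (-2.8333)·(-2.8333) + (1.1667)·(1.1667) + (-2.8333)·(-2.8333)) / 5 = 32.8333/5 = 6.5667

S is symmetric (S[j,i] = S[i,j]). Assembling:

S = [[11.4667, 4.7333, -3.5333],
 [4.7333, 5.8667, -4.0667],
 [-3.5333, -4.0667, 6.5667]]


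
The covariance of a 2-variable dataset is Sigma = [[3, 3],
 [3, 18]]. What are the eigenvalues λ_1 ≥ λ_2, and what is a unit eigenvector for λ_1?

Step 1 — characteristic polynomial of 2×2 Sigma:
  det(Sigma - λI) = λ² - trace · λ + det = 0.
  trace = 3 + 18 = 21, det = 3·18 - (3)² = 45.
Step 2 — discriminant:
  Δ = trace² - 4·det = 441 - 180 = 261.
Step 3 — eigenvalues:
  λ = (trace ± √Δ)/2 = (21 ± 16.1555)/2,
  λ_1 = 18.5777,  λ_2 = 2.4223.

Step 4 — unit eigenvector for λ_1: solve (Sigma - λ_1 I)v = 0. First row:
  (3 - 18.5777)·v_x + (3)·v_y = 0, i.e. (-15.5777)·v_x + (3)·v_y = 0,
  so v ∝ (b, λ_1 - a) = (3, 15.5777) = u.
  ||u|| = √((3)² + (15.5777)²) = √(251.6662) ≈ 15.864,
  v_1 = u/||u|| ≈ (0.1891, 0.982) (||v_1|| = 1).

λ_1 = 18.5777,  λ_2 = 2.4223;  v_1 ≈ (0.1891, 0.982)


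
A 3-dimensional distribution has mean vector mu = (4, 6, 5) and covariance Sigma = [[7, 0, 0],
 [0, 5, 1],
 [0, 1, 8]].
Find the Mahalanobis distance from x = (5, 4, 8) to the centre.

Step 1 — centre the observation: (x - mu) = (1, -2, 3).

Step 2 — invert Sigma (cofactor / det for 3×3, or solve directly):
  Sigma^{-1} = [[0.1429, 0, 0],
 [0, 0.2051, -0.0256],
 [0, -0.0256, 0.1282]].

Step 3 — form the quadratic (x - mu)^T · Sigma^{-1} · (x - mu):
  Sigma^{-1} · (x - mu) = (0.1429, -0.4872, 0.4359).
  (x - mu)^T · [Sigma^{-1} · (x - mu)] = (1)·(0.1429) + (-2)·(-0.4872) + (3)·(0.4359) = 2.4249.

Step 4 — take square root: d = √(2.4249) ≈ 1.5572.

d(x, mu) = √(2.4249) ≈ 1.5572


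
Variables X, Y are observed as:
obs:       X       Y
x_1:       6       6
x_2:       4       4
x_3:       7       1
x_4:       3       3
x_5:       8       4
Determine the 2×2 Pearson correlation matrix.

Step 1 — column means:
  mean(X) = (6 + 4 + 7 + 3 + 8) / 5 = 28/5 = 5.6
  mean(Y) = (6 + 4 + 1 + 3 + 4) / 5 = 18/5 = 3.6

Step 2 — sample variances and covariances s[i,j] = (1/(n-1)) · Σ_k (x_{k,i} - mean_i) · (x_{k,j} - mean_j), with n-1 = 4:
  s[X,X] = ((0.4)·(0.4) + (-1.6)·(-1.6) + (1.4)·(1.4) + (-2.6)·(-2.6) + (2.4)·(2.4)) / 4 = 17.2/4 = 4.3
  s[X,Y] = ((0.4)·(2.4) + (-1.6)·(0.4) + (1.4)·(-2.6) + (-2.6)·(-0.6) + (2.4)·(0.4)) / 4 = -0.8/4 = -0.2
  s[Y,Y] = ((2.4)·(2.4) + (0.4)·(0.4) + (-2.6)·(-2.6) + (-0.6)·(-0.6) + (0.4)·(0.4)) / 4 = 13.2/4 = 3.3
  Sample standard deviations s_i = √(s[i,i]):
  s(X) = √(4.3) = 2.0736
  s(Y) = √(3.3) = 1.8166

Step 3 — r_{ij} = s_{ij} / (s_i · s_j):
  r[X,X] = 1 (diagonal).
  r[X,Y] = -0.2 / (2.0736 · 1.8166) = -0.2 / 3.767 = -0.0531
  r[Y,Y] = 1 (diagonal).

R is symmetric with unit diagonal. Assembling:

R = [[1, -0.0531],
 [-0.0531, 1]]


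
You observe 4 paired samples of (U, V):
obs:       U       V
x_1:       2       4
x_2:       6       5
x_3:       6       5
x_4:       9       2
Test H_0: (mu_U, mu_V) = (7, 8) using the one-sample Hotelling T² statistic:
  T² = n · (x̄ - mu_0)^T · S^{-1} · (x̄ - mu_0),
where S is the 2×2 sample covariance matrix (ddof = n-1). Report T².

Step 1 — sample mean vector:
  mean(U) = (2 + 6 + 6 + 9) / 4 = 23/4 = 5.75
  mean(V) = (4 + 5 + 5 + 2) / 4 = 16/4 = 4
  x̄ = (5.75, 4),  deviation x̄ - mu_0 = (5.75, 4) - (7, 8) = (-1.25, -4).

Step 2 — sample covariance matrix, S[i,j] = (1/(n-1)) · Σ_k (x_{k,i} - mean_i) · (x_{k,j} - mean_j), divisor n-1 = 3:
  S[U,U] = ((-3.75)·(-3.75) + (0.25)·(0.25) + (0.25)·(0.25) + (3.25)·(3.25)) / 3 = 24.75/3 = 8.25
  S[U,V] = ((-3.75)·(0) + (0.25)·(1) + (0.25)·(1) + (3.25)·(-2)) / 3 = -6/3 = -2
  S[V,V] = ((0)·(0) + (1)·(1) + (1)·(1) + (-2)·(-2)) / 3 = 6/3 = 2
  S = [[8.25, -2],
 [-2, 2]].

Step 3 — invert S. det(S) = 8.25·2 - (-2)² = 12.5.
  S^{-1} = (1/det) · [[d, -b], [-b, a]] = [[0.16, 0.16],
 [0.16, 0.66]].

Step 4 — quadratic form (x̄ - mu_0)^T · S^{-1} · (x̄ - mu_0):
  S^{-1} · (x̄ - mu_0) = (-0.84, -2.84),
  (x̄ - mu_0)^T · [...] = (-1.25)·(-0.84) + (-4)·(-2.84) = 12.41.

Step 5 — scale by n: T² = 4 · 12.41 = 49.64.

T² ≈ 49.64


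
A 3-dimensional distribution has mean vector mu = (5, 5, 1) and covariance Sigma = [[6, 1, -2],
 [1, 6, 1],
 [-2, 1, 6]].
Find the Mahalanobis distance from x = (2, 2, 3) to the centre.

Step 1 — centre the observation: (x - mu) = (-3, -3, 2).

Step 2 — invert Sigma (cofactor / det for 3×3, or solve directly):
  Sigma^{-1} = [[0.1989, -0.0455, 0.0739],
 [-0.0455, 0.1818, -0.0455],
 [0.0739, -0.0455, 0.1989]].

Step 3 — form the quadratic (x - mu)^T · Sigma^{-1} · (x - mu):
  Sigma^{-1} · (x - mu) = (-0.3125, -0.5, 0.3125).
  (x - mu)^T · [Sigma^{-1} · (x - mu)] = (-3)·(-0.3125) + (-3)·(-0.5) + (2)·(0.3125) = 3.0625.

Step 4 — take square root: d = √(3.0625) ≈ 1.75.

d(x, mu) = √(3.0625) ≈ 1.75


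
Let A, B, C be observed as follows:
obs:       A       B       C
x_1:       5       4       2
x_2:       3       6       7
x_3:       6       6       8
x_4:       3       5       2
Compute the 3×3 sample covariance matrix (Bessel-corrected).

Step 1 — column means:
  mean(A) = (5 + 3 + 6 + 3) / 4 = 17/4 = 4.25
  mean(B) = (4 + 6 + 6 + 5) / 4 = 21/4 = 5.25
  mean(C) = (2 + 7 + 8 + 2) / 4 = 19/4 = 4.75

Step 2 — sample covariance S[i,j] = (1/(n-1)) · Σ_k (x_{k,i} - mean_i) · (x_{k,j} - mean_j), with n-1 = 3.
  S[A,A] = ((0.75)·(0.75) + (-1.25)·(-1.25) + (1.75)·(1.75) + (-1.25)·(-1.25)) / 3 = 6.75/3 = 2.25
  S[A,B] = ((0.75)·(-1.25) + (-1.25)·(0.75) + (1.75)·(0.75) + (-1.25)·(-0.25)) / 3 = -0.25/3 = -0.0833
  S[A,C] = ((0.75)·(-2.75) + (-1.25)·(2.25) + (1.75)·(3.25) + (-1.25)·(-2.75)) / 3 = 4.25/3 = 1.4167
  S[B,B] = ((-1.25)·(-1.25) + (0.75)·(0.75) + (0.75)·(0.75) + (-0.25)·(-0.25)) / 3 = 2.75/3 = 0.9167
  S[B,C] = ((-1.25)·(-2.75) + (0.75)·(2.25) + (0.75)·(3.25) + (-0.25)·(-2.75)) / 3 = 8.25/3 = 2.75
  S[C,C] = ((-2.75)·(-2.75) + (2.25)·(2.25) + (3.25)·(3.25) + (-2.75)·(-2.75)) / 3 = 30.75/3 = 10.25

S is symmetric (S[j,i] = S[i,j]). Assembling:

S = [[2.25, -0.0833, 1.4167],
 [-0.0833, 0.9167, 2.75],
 [1.4167, 2.75, 10.25]]


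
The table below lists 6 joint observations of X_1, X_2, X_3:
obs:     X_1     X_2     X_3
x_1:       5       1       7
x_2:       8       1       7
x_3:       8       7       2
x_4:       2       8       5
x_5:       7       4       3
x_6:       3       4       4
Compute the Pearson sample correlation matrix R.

Step 1 — column means:
  mean(X_1) = (5 + 8 + 8 + 2 + 7 + 3) / 6 = 33/6 = 5.5
  mean(X_2) = (1 + 1 + 7 + 8 + 4 + 4) / 6 = 25/6 = 4.1667
  mean(X_3) = (7 + 7 + 2 + 5 + 3 + 4) / 6 = 28/6 = 4.6667

Step 2 — sample variances and covariances s[i,j] = (1/(n-1)) · Σ_k (x_{k,i} - mean_i) · (x_{k,j} - mean_j), with n-1 = 5:
  s[X_1,X_1] = ((-0.5)·(-0.5) + (2.5)·(2.5) + (2.5)·(2.5) + (-3.5)·(-3.5) + (1.5)·(1.5) + (-2.5)·(-2.5)) / 5 = 33.5/5 = 6.7
  s[X_1,X_2] = ((-0.5)·(-3.1667) + (2.5)·(-3.1667) + (2.5)·(2.8333) + (-3.5)·(3.8333) + (1.5)·(-0.1667) + (-2.5)·(-0.1667)) / 5 = -12.5/5 = -2.5
  s[X_1,X_3] = ((-0.5)·(2.3333) + (2.5)·(2.3333) + (2.5)·(-2.6667) + (-3.5)·(0.3333) + (1.5)·(-1.6667) + (-2.5)·(-0.6667)) / 5 = -4/5 = -0.8
  s[X_2,X_2] = ((-3.1667)·(-3.1667) + (-3.1667)·(-3.1667) + (2.8333)·(2.8333) + (3.8333)·(3.8333) + (-0.1667)·(-0.1667) + (-0.1667)·(-0.1667)) / 5 = 42.8333/5 = 8.5667
  s[X_2,X_3] = ((-3.1667)·(2.3333) + (-3.1667)·(2.3333) + (2.8333)·(-2.6667) + (3.8333)·(0.3333) + (-0.1667)·(-1.6667) + (-0.1667)·(-0.6667)) / 5 = -20.6667/5 = -4.1333
  s[X_3,X_3] = ((2.3333)·(2.3333) + (2.3333)·(2.3333) + (-2.6667)·(-2.6667) + (0.3333)·(0.3333) + (-1.6667)·(-1.6667) + (-0.6667)·(-0.6667)) / 5 = 21.3333/5 = 4.2667
  Sample standard deviations s_i = √(s[i,i]):
  s(X_1) = √(6.7) = 2.5884
  s(X_2) = √(8.5667) = 2.9269
  s(X_3) = √(4.2667) = 2.0656

Step 3 — r_{ij} = s_{ij} / (s_i · s_j):
  r[X_1,X_1] = 1 (diagonal).
  r[X_1,X_2] = -2.5 / (2.5884 · 2.9269) = -2.5 / 7.5761 = -0.33
  r[X_1,X_3] = -0.8 / (2.5884 · 2.0656) = -0.8 / 5.3467 = -0.1496
  r[X_2,X_2] = 1 (diagonal).
  r[X_2,X_3] = -4.1333 / (2.9269 · 2.0656) = -4.1333 / 6.0458 = -0.6837
  r[X_3,X_3] = 1 (diagonal).

R is symmetric with unit diagonal. Assembling:

R = [[1, -0.33, -0.1496],
 [-0.33, 1, -0.6837],
 [-0.1496, -0.6837, 1]]


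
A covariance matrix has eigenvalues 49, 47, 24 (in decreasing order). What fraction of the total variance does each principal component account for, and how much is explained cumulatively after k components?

Step 1 — total variance = trace(Sigma) = Σ λ_i = 49 + 47 + 24 = 120.

Step 2 — fraction explained by component i = λ_i / Σ λ:
  PC1: 49/120 = 0.4083
  PC2: 47/120 = 0.3917
  PC3: 24/120 = 0.2

Step 3 — cumulative fraction after k components = (λ_1 + ... + λ_k) / Σ λ:
  k = 1: 49/120 = 0.4083
  k = 2: (49 + 47)/120 = 96/120 = 0.8
  k = 3: (49 + 47 + 24)/120 = 120/120 = 1

Summary (fraction, with percent):

explained: PC1 0.4083 (40.83%), PC2 0.3917 (39.17%), PC3 0.2 (20%);  cumulative: 0.4083, 0.8, 1


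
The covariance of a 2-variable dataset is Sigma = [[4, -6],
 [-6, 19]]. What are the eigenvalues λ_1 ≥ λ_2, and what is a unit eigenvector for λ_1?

Step 1 — characteristic polynomial of 2×2 Sigma:
  det(Sigma - λI) = λ² - trace · λ + det = 0.
  trace = 4 + 19 = 23, det = 4·19 - (-6)² = 40.
Step 2 — discriminant:
  Δ = trace² - 4·det = 529 - 160 = 369.
Step 3 — eigenvalues:
  λ = (trace ± √Δ)/2 = (23 ± 19.2094)/2,
  λ_1 = 21.1047,  λ_2 = 1.8953.

Step 4 — unit eigenvector for λ_1: solve (Sigma - λ_1 I)v = 0. First row:
  (4 - 21.1047)·v_x + (-6)·v_y = 0, i.e. (-17.1047)·v_x + (-6)·v_y = 0,
  so v ∝ (b, λ_1 - a) = (-6, 17.1047); multiply by -1 so the first entry is positive: u = (6, -17.1047).
  ||u|| = √((6)² + (-17.1047)²) = √(328.5703) ≈ 18.1265,
  v_1 = u/||u|| ≈ (0.331, -0.9436) (||v_1|| = 1).

λ_1 = 21.1047,  λ_2 = 1.8953;  v_1 ≈ (0.331, -0.9436)


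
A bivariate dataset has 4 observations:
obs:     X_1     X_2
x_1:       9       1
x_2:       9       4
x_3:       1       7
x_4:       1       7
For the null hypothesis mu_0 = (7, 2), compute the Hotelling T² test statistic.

Step 1 — sample mean vector:
  mean(X_1) = (9 + 9 + 1 + 1) / 4 = 20/4 = 5
  mean(X_2) = (1 + 4 + 7 + 7) / 4 = 19/4 = 4.75
  x̄ = (5, 4.75),  deviation x̄ - mu_0 = (5, 4.75) - (7, 2) = (-2, 2.75).

Step 2 — sample covariance matrix, S[i,j] = (1/(n-1)) · Σ_k (x_{k,i} - mean_i) · (x_{k,j} - mean_j), divisor n-1 = 3:
  S[X_1,X_1] = ((4)·(4) + (4)·(4) + (-4)·(-4) + (-4)·(-4)) / 3 = 64/3 = 21.3333
  S[X_1,X_2] = ((4)·(-3.75) + (4)·(-0.75) + (-4)·(2.25) + (-4)·(2.25)) / 3 = -36/3 = -12
  S[X_2,X_2] = ((-3.75)·(-3.75) + (-0.75)·(-0.75) + (2.25)·(2.25) + (2.25)·(2.25)) / 3 = 24.75/3 = 8.25
  S = [[21.3333, -12],
 [-12, 8.25]].

Step 3 — invert S. det(S) = 21.3333·8.25 - (-12)² = 32.
  S^{-1} = (1/det) · [[d, -b], [-b, a]] = [[0.2578, 0.375],
 [0.375, 0.6667]].

Step 4 — quadratic form (x̄ - mu_0)^T · S^{-1} · (x̄ - mu_0):
  S^{-1} · (x̄ - mu_0) = (0.5156, 1.0833),
  (x̄ - mu_0)^T · [...] = (-2)·(0.5156) + (2.75)·(1.0833) = 1.9479.

Step 5 — scale by n: T² = 4 · 1.9479 = 7.7917.

T² ≈ 7.7917


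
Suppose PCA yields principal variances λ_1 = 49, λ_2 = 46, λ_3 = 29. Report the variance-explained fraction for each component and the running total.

Step 1 — total variance = trace(Sigma) = Σ λ_i = 49 + 46 + 29 = 124.

Step 2 — fraction explained by component i = λ_i / Σ λ:
  PC1: 49/124 = 0.3952
  PC2: 46/124 = 0.371
  PC3: 29/124 = 0.2339

Step 3 — cumulative fraction after k components = (λ_1 + ... + λ_k) / Σ λ:
  k = 1: 49/124 = 0.3952
  k = 2: (49 + 46)/124 = 95/124 = 0.7661
  k = 3: (49 + 46 + 29)/124 = 124/124 = 1

Summary (fraction, with percent):

explained: PC1 0.3952 (39.52%), PC2 0.371 (37.1%), PC3 0.2339 (23.39%);  cumulative: 0.3952, 0.7661, 1


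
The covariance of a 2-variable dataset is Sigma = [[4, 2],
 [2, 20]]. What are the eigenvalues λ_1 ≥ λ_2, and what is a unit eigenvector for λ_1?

Step 1 — characteristic polynomial of 2×2 Sigma:
  det(Sigma - λI) = λ² - trace · λ + det = 0.
  trace = 4 + 20 = 24, det = 4·20 - (2)² = 76.
Step 2 — discriminant:
  Δ = trace² - 4·det = 576 - 304 = 272.
Step 3 — eigenvalues:
  λ = (trace ± √Δ)/2 = (24 ± 16.4924)/2,
  λ_1 = 20.2462,  λ_2 = 3.7538.

Step 4 — unit eigenvector for λ_1: solve (Sigma - λ_1 I)v = 0. First row:
  (4 - 20.2462)·v_x + (2)·v_y = 0, i.e. (-16.2462)·v_x + (2)·v_y = 0,
  so v ∝ (b, λ_1 - a) = (2, 16.2462) = u.
  ||u|| = √((2)² + (16.2462)²) = √(267.9394) ≈ 16.3689,
  v_1 = u/||u|| ≈ (0.1222, 0.9925) (||v_1|| = 1).

λ_1 = 20.2462,  λ_2 = 3.7538;  v_1 ≈ (0.1222, 0.9925)


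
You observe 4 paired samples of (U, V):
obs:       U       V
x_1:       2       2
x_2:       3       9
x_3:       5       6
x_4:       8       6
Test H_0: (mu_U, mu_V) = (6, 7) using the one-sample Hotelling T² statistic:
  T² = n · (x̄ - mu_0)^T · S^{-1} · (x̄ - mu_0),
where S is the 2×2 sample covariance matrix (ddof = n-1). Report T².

Step 1 — sample mean vector:
  mean(U) = (2 + 3 + 5 + 8) / 4 = 18/4 = 4.5
  mean(V) = (2 + 9 + 6 + 6) / 4 = 23/4 = 5.75
  x̄ = (4.5, 5.75),  deviation x̄ - mu_0 = (4.5, 5.75) - (6, 7) = (-1.5, -1.25).

Step 2 — sample covariance matrix, S[i,j] = (1/(n-1)) · Σ_k (x_{k,i} - mean_i) · (x_{k,j} - mean_j), divisor n-1 = 3:
  S[U,U] = ((-2.5)·(-2.5) + (-1.5)·(-1.5) + (0.5)·(0.5) + (3.5)·(3.5)) / 3 = 21/3 = 7
  S[U,V] = ((-2.5)·(-3.75) + (-1.5)·(3.25) + (0.5)·(0.25) + (3.5)·(0.25)) / 3 = 5.5/3 = 1.8333
  S[V,V] = ((-3.75)·(-3.75) + (3.25)·(3.25) + (0.25)·(0.25) + (0.25)·(0.25)) / 3 = 24.75/3 = 8.25
  S = [[7, 1.8333],
 [1.8333, 8.25]].

Step 3 — invert S. det(S) = 7·8.25 - (1.8333)² = 54.3889.
  S^{-1} = (1/det) · [[d, -b], [-b, a]] = [[0.1517, -0.0337],
 [-0.0337, 0.1287]].

Step 4 — quadratic form (x̄ - mu_0)^T · S^{-1} · (x̄ - mu_0):
  S^{-1} · (x̄ - mu_0) = (-0.1854, -0.1103),
  (x̄ - mu_0)^T · [...] = (-1.5)·(-0.1854) + (-1.25)·(-0.1103) = 0.416.

Step 5 — scale by n: T² = 4 · 0.416 = 1.6639.

T² ≈ 1.6639


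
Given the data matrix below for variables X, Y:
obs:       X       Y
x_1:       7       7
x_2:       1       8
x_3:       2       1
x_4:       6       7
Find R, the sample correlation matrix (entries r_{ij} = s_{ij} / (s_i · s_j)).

Step 1 — column means:
  mean(X) = (7 + 1 + 2 + 6) / 4 = 16/4 = 4
  mean(Y) = (7 + 8 + 1 + 7) / 4 = 23/4 = 5.75

Step 2 — sample variances and covariances s[i,j] = (1/(n-1)) · Σ_k (x_{k,i} - mean_i) · (x_{k,j} - mean_j), with n-1 = 3:
  s[X,X] = ((3)·(3) + (-3)·(-3) + (-2)·(-2) + (2)·(2)) / 3 = 26/3 = 8.6667
  s[X,Y] = ((3)·(1.25) + (-3)·(2.25) + (-2)·(-4.75) + (2)·(1.25)) / 3 = 9/3 = 3
  s[Y,Y] = ((1.25)·(1.25) + (2.25)·(2.25) + (-4.75)·(-4.75) + (1.25)·(1.25)) / 3 = 30.75/3 = 10.25
  Sample standard deviations s_i = √(s[i,i]):
  s(X) = √(8.6667) = 2.9439
  s(Y) = √(10.25) = 3.2016

Step 3 — r_{ij} = s_{ij} / (s_i · s_j):
  r[X,X] = 1 (diagonal).
  r[X,Y] = 3 / (2.9439 · 3.2016) = 3 / 9.4251 = 0.3183
  r[Y,Y] = 1 (diagonal).

R is symmetric with unit diagonal. Assembling:

R = [[1, 0.3183],
 [0.3183, 1]]


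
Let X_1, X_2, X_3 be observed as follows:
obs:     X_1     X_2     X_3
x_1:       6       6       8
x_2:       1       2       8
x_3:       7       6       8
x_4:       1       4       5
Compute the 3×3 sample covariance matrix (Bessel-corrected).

Step 1 — column means:
  mean(X_1) = (6 + 1 + 7 + 1) / 4 = 15/4 = 3.75
  mean(X_2) = (6 + 2 + 6 + 4) / 4 = 18/4 = 4.5
  mean(X_3) = (8 + 8 + 8 + 5) / 4 = 29/4 = 7.25

Step 2 — sample covariance S[i,j] = (1/(n-1)) · Σ_k (x_{k,i} - mean_i) · (x_{k,j} - mean_j), with n-1 = 3.
  S[X_1,X_1] = ((2.25)·(2.25) + (-2.75)·(-2.75) + (3.25)·(3.25) + (-2.75)·(-2.75)) / 3 = 30.75/3 = 10.25
  S[X_1,X_2] = ((2.25)·(1.5) + (-2.75)·(-2.5) + (3.25)·(1.5) + (-2.75)·(-0.5)) / 3 = 16.5/3 = 5.5
  S[X_1,X_3] = ((2.25)·(0.75) + (-2.75)·(0.75) + (3.25)·(0.75) + (-2.75)·(-2.25)) / 3 = 8.25/3 = 2.75
  S[X_2,X_2] = ((1.5)·(1.5) + (-2.5)·(-2.5) + (1.5)·(1.5) + (-0.5)·(-0.5)) / 3 = 11/3 = 3.6667
  S[X_2,X_3] = ((1.5)·(0.75) + (-2.5)·(0.75) + (1.5)·(0.75) + (-0.5)·(-2.25)) / 3 = 1.5/3 = 0.5
  S[X_3,X_3] = ((0.75)·(0.75) + (0.75)·(0.75) + (0.75)·(0.75) + (-2.25)·(-2.25)) / 3 = 6.75/3 = 2.25

S is symmetric (S[j,i] = S[i,j]). Assembling:

S = [[10.25, 5.5, 2.75],
 [5.5, 3.6667, 0.5],
 [2.75, 0.5, 2.25]]


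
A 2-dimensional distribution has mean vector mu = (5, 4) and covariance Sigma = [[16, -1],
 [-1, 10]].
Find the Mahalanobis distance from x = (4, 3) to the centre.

Step 1 — centre the observation: (x - mu) = (-1, -1).

Step 2 — invert Sigma. det(Sigma) = 16·10 - (-1)² = 159.
  Sigma^{-1} = (1/det) · [[d, -b], [-b, a]] = [[0.0629, 0.0063],
 [0.0063, 0.1006]].

Step 3 — form the quadratic (x - mu)^T · Sigma^{-1} · (x - mu):
  Sigma^{-1} · (x - mu) = (-0.0692, -0.1069).
  (x - mu)^T · [Sigma^{-1} · (x - mu)] = (-1)·(-0.0692) + (-1)·(-0.1069) = 0.1761.

Step 4 — take square root: d = √(0.1761) ≈ 0.4196.

d(x, mu) = √(0.1761) ≈ 0.4196


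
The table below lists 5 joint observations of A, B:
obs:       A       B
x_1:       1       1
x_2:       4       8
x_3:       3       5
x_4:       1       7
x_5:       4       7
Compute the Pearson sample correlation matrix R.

Step 1 — column means:
  mean(A) = (1 + 4 + 3 + 1 + 4) / 5 = 13/5 = 2.6
  mean(B) = (1 + 8 + 5 + 7 + 7) / 5 = 28/5 = 5.6

Step 2 — sample variances and covariances s[i,j] = (1/(n-1)) · Σ_k (x_{k,i} - mean_i) · (x_{k,j} - mean_j), with n-1 = 4:
  s[A,A] = ((-1.6)·(-1.6) + (1.4)·(1.4) + (0.4)·(0.4) + (-1.6)·(-1.6) + (1.4)·(1.4)) / 4 = 9.2/4 = 2.3
  s[A,B] = ((-1.6)·(-4.6) + (1.4)·(2.4) + (0.4)·(-0.6) + (-1.6)·(1.4) + (1.4)·(1.4)) / 4 = 10.2/4 = 2.55
  s[B,B] = ((-4.6)·(-4.6) + (2.4)·(2.4) + (-0.6)·(-0.6) + (1.4)·(1.4) + (1.4)·(1.4)) / 4 = 31.2/4 = 7.8
  Sample standard deviations s_i = √(s[i,i]):
  s(A) = √(2.3) = 1.5166
  s(B) = √(7.8) = 2.7928

Step 3 — r_{ij} = s_{ij} / (s_i · s_j):
  r[A,A] = 1 (diagonal).
  r[A,B] = 2.55 / (1.5166 · 2.7928) = 2.55 / 4.2356 = 0.602
  r[B,B] = 1 (diagonal).

R is symmetric with unit diagonal. Assembling:

R = [[1, 0.602],
 [0.602, 1]]


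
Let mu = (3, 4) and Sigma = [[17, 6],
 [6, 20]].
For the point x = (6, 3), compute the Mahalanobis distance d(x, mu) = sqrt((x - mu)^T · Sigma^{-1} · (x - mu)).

Step 1 — centre the observation: (x - mu) = (3, -1).

Step 2 — invert Sigma. det(Sigma) = 17·20 - (6)² = 304.
  Sigma^{-1} = (1/det) · [[d, -b], [-b, a]] = [[0.0658, -0.0197],
 [-0.0197, 0.0559]].

Step 3 — form the quadratic (x - mu)^T · Sigma^{-1} · (x - mu):
  Sigma^{-1} · (x - mu) = (0.2171, -0.1151).
  (x - mu)^T · [Sigma^{-1} · (x - mu)] = (3)·(0.2171) + (-1)·(-0.1151) = 0.7664.

Step 4 — take square root: d = √(0.7664) ≈ 0.8755.

d(x, mu) = √(0.7664) ≈ 0.8755


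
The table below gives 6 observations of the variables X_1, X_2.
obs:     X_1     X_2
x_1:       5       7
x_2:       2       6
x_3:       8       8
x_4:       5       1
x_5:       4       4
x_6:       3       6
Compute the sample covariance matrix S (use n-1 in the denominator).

Step 1 — column means:
  mean(X_1) = (5 + 2 + 8 + 5 + 4 + 3) / 6 = 27/6 = 4.5
  mean(X_2) = (7 + 6 + 8 + 1 + 4 + 6) / 6 = 32/6 = 5.3333

Step 2 — sample covariance S[i,j] = (1/(n-1)) · Σ_k (x_{k,i} - mean_i) · (x_{k,j} - mean_j), with n-1 = 5.
  S[X_1,X_1] = ((0.5)·(0.5) + (-2.5)·(-2.5) + (3.5)·(3.5) + (0.5)·(0.5) + (-0.5)·(-0.5) + (-1.5)·(-1.5)) / 5 = 21.5/5 = 4.3
  S[X_1,X_2] = ((0.5)·(1.6667) + (-2.5)·(0.6667) + (3.5)·(2.6667) + (0.5)·(-4.3333) + (-0.5)·(-1.3333) + (-1.5)·(0.6667)) / 5 = 6/5 = 1.2
  S[X_2,X_2] = ((1.6667)·(1.6667) + (0.6667)·(0.6667) + (2.6667)·(2.6667) + (-4.3333)·(-4.3333) + (-1.3333)·(-1.3333) + (0.6667)·(0.6667)) / 5 = 31.3333/5 = 6.2667

S is symmetric (S[j,i] = S[i,j]). Assembling:

S = [[4.3, 1.2],
 [1.2, 6.2667]]


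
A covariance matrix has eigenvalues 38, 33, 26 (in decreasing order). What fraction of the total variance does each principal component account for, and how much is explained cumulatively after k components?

Step 1 — total variance = trace(Sigma) = Σ λ_i = 38 + 33 + 26 = 97.

Step 2 — fraction explained by component i = λ_i / Σ λ:
  PC1: 38/97 = 0.3918
  PC2: 33/97 = 0.3402
  PC3: 26/97 = 0.268

Step 3 — cumulative fraction after k components = (λ_1 + ... + λ_k) / Σ λ:
  k = 1: 38/97 = 0.3918
  k = 2: (38 + 33)/97 = 71/97 = 0.732
  k = 3: (38 + 33 + 26)/97 = 97/97 = 1

Summary (fraction, with percent):

explained: PC1 0.3918 (39.18%), PC2 0.3402 (34.02%), PC3 0.268 (26.8%);  cumulative: 0.3918, 0.732, 1
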